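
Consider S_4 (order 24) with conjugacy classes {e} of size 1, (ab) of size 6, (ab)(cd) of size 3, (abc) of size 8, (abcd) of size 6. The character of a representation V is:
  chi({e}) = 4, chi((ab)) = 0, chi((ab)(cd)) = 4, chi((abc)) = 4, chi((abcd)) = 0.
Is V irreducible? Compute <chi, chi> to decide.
Not irreducible (reducible): <chi, chi> = 8 > 1.

Argument: <chi, chi> = (1/|G|) sum_C |C| * |chi(C)|^2 = (1/24)[1*|4|^2 + 6*|0|^2 + 3*|4|^2 + 8*|4|^2 + 6*|0|^2]
  = (1/24)[(16) + (0) + (48) + (128) + (0)] = 192/24 = 8.
A character is irreducible iff <chi, chi> = 1, so this representation is reducible.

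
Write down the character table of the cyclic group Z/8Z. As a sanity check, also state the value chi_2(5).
Character table of Z/8Z (irreps indexed chi_0,...,chi_7 with chi_k(m) = zeta_8^(k*m), zeta_8 = exp(2*pi*i/8)):
  irrep \ class  {0} (size 1)  {1} (size 1)    {2} (size 1)  {3} (size 1)    {4} (size 1)  {5} (size 1)    {6} (size 1)  {7} (size 1)  
  chi_0          1             1               1             1               1             1               1             1             
  chi_1          1             exp(I*pi/4)     I             exp(3*I*pi/4)   -1            exp(-3*I*pi/4)  -I            exp(-I*pi/4)  
  chi_2          1             I               -1            -I              1             I               -1            -I            
  chi_3          1             exp(3*I*pi/4)   -I            exp(I*pi/4)     -1            exp(-I*pi/4)    I             exp(-3*I*pi/4)
  chi_4          1             -1              1             -1              1             -1              1             -1            
  chi_5          1             exp(-3*I*pi/4)  I             exp(-I*pi/4)    -1            exp(I*pi/4)     -I            exp(3*I*pi/4) 
  chi_6          1             -I              -1            I               1             -I              -1            I             
  chi_7          1             exp(-I*pi/4)    -I            exp(-3*I*pi/4)  -1            exp(3*I*pi/4)   I             exp(I*pi/4)   

Spot check: chi_2(5) = zeta_8^(2*5) = zeta_8^10 = I.

Reasoning: Z/8Z is abelian, so all 8 irreducible complex representations are 1-dimensional. They are given by chi_k(m) = zeta_8^(k*m) for k = 0,...,7. Row orthogonality: sum_m chi_k(m) conj(chi_l(m)) = 8 * [k = l].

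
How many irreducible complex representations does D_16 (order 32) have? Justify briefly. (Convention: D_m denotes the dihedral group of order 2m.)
11

Solution. The number of irreducible complex representations of a finite group equals its number of conjugacy classes. D_16 has 11 conjugacy classes (n/2 + 3 for n even), so D_16 (order 32) has exactly 11 irreducible complex representations.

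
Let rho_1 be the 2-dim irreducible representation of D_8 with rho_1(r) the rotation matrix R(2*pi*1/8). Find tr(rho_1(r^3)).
chi_{rho_1}(r^3) = 2*cos(2*pi*1*3/8) = -sqrt(2)

Derivation: rho_1(r^3) is rotation by angle 2*pi*1*3/8, whose trace is 2*cos(2*pi*1*3/8) = -sqrt(2).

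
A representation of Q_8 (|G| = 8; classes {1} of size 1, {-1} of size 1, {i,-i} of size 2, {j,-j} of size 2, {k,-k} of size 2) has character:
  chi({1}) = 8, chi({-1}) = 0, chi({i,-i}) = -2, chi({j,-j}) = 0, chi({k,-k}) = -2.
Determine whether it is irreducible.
Not irreducible (reducible): <chi, chi> = 10 > 1.

Justification: <chi, chi> = (1/|G|) sum_C |C| * |chi(C)|^2 = (1/8)[1*|8|^2 + 1*|0|^2 + 2*|-2|^2 + 2*|0|^2 + 2*|-2|^2]
  = (1/8)[(64) + (0) + (8) + (0) + (8)] = 80/8 = 10.
A character is irreducible iff <chi, chi> = 1, so this representation is reducible.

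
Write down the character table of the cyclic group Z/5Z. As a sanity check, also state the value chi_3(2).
Character table of Z/5Z (irreps indexed chi_0,...,chi_4 with chi_k(m) = zeta_5^(k*m), zeta_5 = exp(2*pi*i/5)):
  irrep \ class  {0} (size 1)  {1} (size 1)    {2} (size 1)    {3} (size 1)    {4} (size 1)  
  chi_0          1             1               1               1               1             
  chi_1          1             exp(2*I*pi/5)   exp(4*I*pi/5)   exp(-4*I*pi/5)  exp(-2*I*pi/5)
  chi_2          1             exp(4*I*pi/5)   exp(-2*I*pi/5)  exp(2*I*pi/5)   exp(-4*I*pi/5)
  chi_3          1             exp(-4*I*pi/5)  exp(2*I*pi/5)   exp(-2*I*pi/5)  exp(4*I*pi/5) 
  chi_4          1             exp(-2*I*pi/5)  exp(-4*I*pi/5)  exp(4*I*pi/5)   exp(2*I*pi/5) 

Spot check: chi_3(2) = zeta_5^(3*2) = zeta_5^6 = exp(2*I*pi/5).

Derivation: Z/5Z is abelian, so all 5 irreducible complex representations are 1-dimensional. They are given by chi_k(m) = zeta_5^(k*m) for k = 0,...,4. Row orthogonality: sum_m chi_k(m) conj(chi_l(m)) = 5 * [k = l].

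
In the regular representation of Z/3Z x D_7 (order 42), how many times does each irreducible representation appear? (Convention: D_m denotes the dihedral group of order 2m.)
Each irreducible V_i of dimension d_i appears with multiplicity d_i, i.e. rho_reg = (direct sum over all irreducibles V_i) d_i V_i. The irreducible dimensions for Z/3Z x D_7 are 1, 1, 1, 1, 1, 1, 2, 2, 2, 2, 2, 2, 2, 2, 2: 6 irreducibles of dimension 1, each with multiplicity 1; 9 irreducibles of dimension 2, each with multiplicity 2. Total dimension 6*1*1 + 9*2*2 = 42 = |G|.

Derivation: General theorem: in the regular representation of a finite group G, each irreducible appears with multiplicity equal to its dimension. Check: dim(rho_reg) = sum d_i^2 = 1 + 1 + 1 + 1 + 1 + 1 + 4 + 4 + 4 + 4 + 4 + 4 + 4 + 4 + 4 = 42 = |G|.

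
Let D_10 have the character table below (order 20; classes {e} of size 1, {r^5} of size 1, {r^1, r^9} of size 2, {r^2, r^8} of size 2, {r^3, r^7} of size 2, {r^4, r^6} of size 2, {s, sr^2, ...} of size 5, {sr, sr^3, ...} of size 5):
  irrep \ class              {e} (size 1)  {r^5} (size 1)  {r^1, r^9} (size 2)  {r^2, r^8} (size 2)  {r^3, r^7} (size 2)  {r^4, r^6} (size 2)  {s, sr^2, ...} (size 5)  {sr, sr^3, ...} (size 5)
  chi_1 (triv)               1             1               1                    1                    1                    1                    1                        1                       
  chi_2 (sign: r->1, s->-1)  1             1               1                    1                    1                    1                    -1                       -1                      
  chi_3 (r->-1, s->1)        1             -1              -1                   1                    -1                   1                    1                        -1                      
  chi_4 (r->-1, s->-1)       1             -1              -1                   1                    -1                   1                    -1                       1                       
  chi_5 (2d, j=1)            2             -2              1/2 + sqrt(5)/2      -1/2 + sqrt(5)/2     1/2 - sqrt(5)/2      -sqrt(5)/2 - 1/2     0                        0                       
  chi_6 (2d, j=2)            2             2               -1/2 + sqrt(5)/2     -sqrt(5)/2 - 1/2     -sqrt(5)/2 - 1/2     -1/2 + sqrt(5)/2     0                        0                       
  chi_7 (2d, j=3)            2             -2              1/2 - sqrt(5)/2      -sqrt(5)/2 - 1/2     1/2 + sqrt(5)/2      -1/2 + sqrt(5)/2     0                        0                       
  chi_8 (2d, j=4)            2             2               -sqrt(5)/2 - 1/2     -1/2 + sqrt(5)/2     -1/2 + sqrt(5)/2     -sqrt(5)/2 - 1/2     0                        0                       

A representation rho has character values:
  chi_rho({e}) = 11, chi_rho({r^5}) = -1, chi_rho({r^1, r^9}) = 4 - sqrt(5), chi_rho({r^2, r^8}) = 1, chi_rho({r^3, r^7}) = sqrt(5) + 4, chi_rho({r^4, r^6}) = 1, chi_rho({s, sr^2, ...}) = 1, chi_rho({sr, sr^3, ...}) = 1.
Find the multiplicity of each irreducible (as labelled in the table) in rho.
Multiplicities: chi_1: 2, chi_2: 1, chi_3: 0, chi_4: 0, chi_5: 1, chi_6: 0, chi_7: 2, chi_8: 1.

Working: Use <chi_rho, chi> = (1/|G|) sum_C |C| * chi_rho(C) * conj(chi(C)) with |G| = 20 for each irreducible chi in the table:
  <chi_rho, chi_1> = (1/20)[1*(11)*conj(1) + 1*(-1)*conj(1) + 2*(4 - sqrt(5))*conj(1) + 2*(1)*conj(1) + 2*(sqrt(5) + 4)*conj(1) + 2*(1)*conj(1) + 5*(1)*conj(1) + 5*(1)*conj(1)]
      = (1/20)[(11) + (-1) + (8 - 2*sqrt(5)) + (2) + (2*sqrt(5) + 8) + (2) + (5) + (5)] = 40/20 = 2
  <chi_rho, chi_2> = (1/20)[1*(11)*conj(1) + 1*(-1)*conj(1) + 2*(4 - sqrt(5))*conj(1) + 2*(1)*conj(1) + 2*(sqrt(5) + 4)*conj(1) + 2*(1)*conj(1) + 5*(1)*conj(-1) + 5*(1)*conj(-1)]
      = (1/20)[(11) + (-1) + (8 - 2*sqrt(5)) + (2) + (2*sqrt(5) + 8) + (2) + (-5) + (-5)] = 20/20 = 1
  <chi_rho, chi_3> = (1/20)[1*(11)*conj(1) + 1*(-1)*conj(-1) + 2*(4 - sqrt(5))*conj(-1) + 2*(1)*conj(1) + 2*(sqrt(5) + 4)*conj(-1) + 2*(1)*conj(1) + 5*(1)*conj(1) + 5*(1)*conj(-1)]
      = (1/20)[(11) + (1) + (-8 + 2*sqrt(5)) + (2) + (-8 - 2*sqrt(5)) + (2) + (5) + (-5)] = 0/20 = 0
  <chi_rho, chi_4> = (1/20)[1*(11)*conj(1) + 1*(-1)*conj(-1) + 2*(4 - sqrt(5))*conj(-1) + 2*(1)*conj(1) + 2*(sqrt(5) + 4)*conj(-1) + 2*(1)*conj(1) + 5*(1)*conj(-1) + 5*(1)*conj(1)]
      = (1/20)[(11) + (1) + (-8 + 2*sqrt(5)) + (2) + (-8 - 2*sqrt(5)) + (2) + (-5) + (5)] = 0/20 = 0
  <chi_rho, chi_5> = (1/20)[1*(11)*conj(2) + 1*(-1)*conj(-2) + 2*(4 - sqrt(5))*conj(1/2 + sqrt(5)/2) + 2*(1)*conj(-1/2 + sqrt(5)/2) + 2*(sqrt(5) + 4)*conj(1/2 - sqrt(5)/2) + 2*(1)*conj(-sqrt(5)/2 - 1/2) + 5*(1)*conj(0) + 5*(1)*conj(0)]
      = (1/20)[(22) + (2) + (-1 + 3*sqrt(5)) + (-1 + sqrt(5)) + (-3*sqrt(5) - 1) + (-sqrt(5) - 1) + (0) + (0)] = 20/20 = 1
  <chi_rho, chi_6> = (1/20)[1*(11)*conj(2) + 1*(-1)*conj(2) + 2*(4 - sqrt(5))*conj(-1/2 + sqrt(5)/2) + 2*(1)*conj(-sqrt(5)/2 - 1/2) + 2*(sqrt(5) + 4)*conj(-sqrt(5)/2 - 1/2) + 2*(1)*conj(-1/2 + sqrt(5)/2) + 5*(1)*conj(0) + 5*(1)*conj(0)]
      = (1/20)[(22) + (-2) + (-9 + 5*sqrt(5)) + (-sqrt(5) - 1) + (-5*sqrt(5) - 9) + (-1 + sqrt(5)) + (0) + (0)] = 0/20 = 0
  <chi_rho, chi_7> = (1/20)[1*(11)*conj(2) + 1*(-1)*conj(-2) + 2*(4 - sqrt(5))*conj(1/2 - sqrt(5)/2) + 2*(1)*conj(-sqrt(5)/2 - 1/2) + 2*(sqrt(5) + 4)*conj(1/2 + sqrt(5)/2) + 2*(1)*conj(-1/2 + sqrt(5)/2) + 5*(1)*conj(0) + 5*(1)*conj(0)]
      = (1/20)[(22) + (2) + (9 - 5*sqrt(5)) + (-sqrt(5) - 1) + (9 + 5*sqrt(5)) + (-1 + sqrt(5)) + (0) + (0)] = 40/20 = 2
  <chi_rho, chi_8> = (1/20)[1*(11)*conj(2) + 1*(-1)*conj(2) + 2*(4 - sqrt(5))*conj(-sqrt(5)/2 - 1/2) + 2*(1)*conj(-1/2 + sqrt(5)/2) + 2*(sqrt(5) + 4)*conj(-1/2 + sqrt(5)/2) + 2*(1)*conj(-sqrt(5)/2 - 1/2) + 5*(1)*conj(0) + 5*(1)*conj(0)]
      = (1/20)[(22) + (-2) + (1 - 3*sqrt(5)) + (-1 + sqrt(5)) + (1 + 3*sqrt(5)) + (-sqrt(5) - 1) + (0) + (0)] = 20/20 = 1
Dimension check: dim(rho) = sum (mult * dim) = 2*1 + 1*1 + 0*1 + 0*1 + 1*2 + 0*2 + 2*2 + 1*2 = 11 = chi_rho(e) = 11.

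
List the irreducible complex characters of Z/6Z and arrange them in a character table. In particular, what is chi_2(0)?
Character table of Z/6Z (irreps indexed chi_0,...,chi_5 with chi_k(m) = zeta_6^(k*m), zeta_6 = exp(2*pi*i/6)):
  irrep \ class  {0} (size 1)  {1} (size 1)    {2} (size 1)    {3} (size 1)  {4} (size 1)    {5} (size 1)  
  chi_0          1             1               1               1             1               1             
  chi_1          1             exp(I*pi/3)     exp(2*I*pi/3)   -1            exp(-2*I*pi/3)  exp(-I*pi/3)  
  chi_2          1             exp(2*I*pi/3)   exp(-2*I*pi/3)  1             exp(2*I*pi/3)   exp(-2*I*pi/3)
  chi_3          1             -1              1               -1            1               -1            
  chi_4          1             exp(-2*I*pi/3)  exp(2*I*pi/3)   1             exp(-2*I*pi/3)  exp(2*I*pi/3) 
  chi_5          1             exp(-I*pi/3)    exp(-2*I*pi/3)  -1            exp(2*I*pi/3)   exp(I*pi/3)   

Spot check: chi_2(0) = zeta_6^(2*0) = zeta_6^0 = 1.

Why: Z/6Z is abelian, so all 6 irreducible complex representations are 1-dimensional. They are given by chi_k(m) = zeta_6^(k*m) for k = 0,...,5. Row orthogonality: sum_m chi_k(m) conj(chi_l(m)) = 6 * [k = l].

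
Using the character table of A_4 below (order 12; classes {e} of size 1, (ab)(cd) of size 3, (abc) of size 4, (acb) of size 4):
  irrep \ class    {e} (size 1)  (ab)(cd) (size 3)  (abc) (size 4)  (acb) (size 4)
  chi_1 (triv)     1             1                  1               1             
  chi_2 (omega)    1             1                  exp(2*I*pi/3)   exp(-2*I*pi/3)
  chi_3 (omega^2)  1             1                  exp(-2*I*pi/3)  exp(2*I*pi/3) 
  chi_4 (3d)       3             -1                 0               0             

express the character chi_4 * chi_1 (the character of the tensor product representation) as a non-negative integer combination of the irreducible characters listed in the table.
chi_4 tensor chi_1 = chi_4 (all other irreducibles have multiplicity 0).

Working: The character of a tensor product is the pointwise product (chi_4 * chi_1)(C) = chi_4(C) * chi_1(C):
  {e}: (3)*(1), (ab)(cd): (-1)*(1), (abc): (0)*(1), (acb): (0)*(1)
so (chi_4 * chi_1) takes values
  {e} -> 3, (ab)(cd) -> -1, (abc) -> 0, (acb) -> 0.
Now take the inner product of this character with each irreducible chi from the table, <chi_4*chi_1, chi> = (1/12) sum_C |C| (chi_4*chi_1)(C) conj(chi(C)):
  <chi_4*chi_1, chi_1> = (1/12)[1*(3)*conj(1) + 3*(-1)*conj(1) + 4*(0)*conj(1) + 4*(0)*conj(1)]
      = (1/12)[(3) + (-3) + (0) + (0)] = 0/12 = 0
  <chi_4*chi_1, chi_2> = (1/12)[1*(3)*conj(1) + 3*(-1)*conj(1) + 4*(0)*conj(exp(2*I*pi/3)) + 4*(0)*conj(exp(-2*I*pi/3))]
      = (1/12)[(3) + (-3) + (0) + (0)] = 0/12 = 0
  <chi_4*chi_1, chi_3> = (1/12)[1*(3)*conj(1) + 3*(-1)*conj(1) + 4*(0)*conj(exp(-2*I*pi/3)) + 4*(0)*conj(exp(2*I*pi/3))]
      = (1/12)[(3) + (-3) + (0) + (0)] = 0/12 = 0
  <chi_4*chi_1, chi_4> = (1/12)[1*(3)*conj(3) + 3*(-1)*conj(-1) + 4*(0)*conj(0) + 4*(0)*conj(0)]
      = (1/12)[(9) + (3) + (0) + (0)] = 12/12 = 1
(Exp terms are combined using exp(i*s)*conj(exp(i*t)) = exp(i*(s-t)), and sums of them are collapsed using the identity that for every m > 1 the m distinct m-th roots of unity sum to 0, e.g. 1 + exp(2*I*pi/3) + exp(-2*I*pi/3) = 0.)
Hence the multiplicities are chi_4: 1. Dimension check: dim(chi_4)*dim(chi_1) = 3*1 = 3 and sum (mult * dim) = 1*3 = 3.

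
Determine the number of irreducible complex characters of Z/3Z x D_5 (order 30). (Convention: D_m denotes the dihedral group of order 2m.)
12

Details: The number of irreducible complex representations of a finite group equals its number of conjugacy classes. For a direct product, #classes(G x H) = #classes(G) * #classes(H). Z/3Z has 3 classes (abelian), D_5 has 4 classes, so 3 * 4 = 12, so Z/3Z x D_5 (order 30) has exactly 12 irreducible complex representations.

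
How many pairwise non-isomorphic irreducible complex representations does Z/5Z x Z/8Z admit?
40

The number of irreducible complex representations of a finite group equals its number of conjugacy classes. Z/5Z x Z/8Z is abelian of order 40, so every element is its own conjugacy class: 40 classes, so Z/5Z x Z/8Z (order 40) has exactly 40 irreducible complex representations.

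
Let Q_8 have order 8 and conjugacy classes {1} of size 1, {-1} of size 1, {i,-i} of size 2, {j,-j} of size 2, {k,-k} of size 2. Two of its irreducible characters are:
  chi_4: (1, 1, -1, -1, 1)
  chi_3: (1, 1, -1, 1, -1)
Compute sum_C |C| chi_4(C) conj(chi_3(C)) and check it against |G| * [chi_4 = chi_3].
Sum = 0; so <chi_4, chi_3> = 0 (distinct irreducibles are orthogonal).

Compute term by term over conjugacy classes (|C| * chi_4(C) * conj(chi_3(C))):
  1*(1)*conj(1) + 1*(1)*conj(1) + 2*(-1)*conj(-1) + 2*(-1)*conj(1) + 2*(1)*conj(-1)
  = (1) + (1) + (2) + (-2) + (-2)
  = 0.
Dividing by |G| = 8 gives 0/8 = 0, matching the row-orthogonality relation <chi_4, chi_3> = [chi_4 = chi_3].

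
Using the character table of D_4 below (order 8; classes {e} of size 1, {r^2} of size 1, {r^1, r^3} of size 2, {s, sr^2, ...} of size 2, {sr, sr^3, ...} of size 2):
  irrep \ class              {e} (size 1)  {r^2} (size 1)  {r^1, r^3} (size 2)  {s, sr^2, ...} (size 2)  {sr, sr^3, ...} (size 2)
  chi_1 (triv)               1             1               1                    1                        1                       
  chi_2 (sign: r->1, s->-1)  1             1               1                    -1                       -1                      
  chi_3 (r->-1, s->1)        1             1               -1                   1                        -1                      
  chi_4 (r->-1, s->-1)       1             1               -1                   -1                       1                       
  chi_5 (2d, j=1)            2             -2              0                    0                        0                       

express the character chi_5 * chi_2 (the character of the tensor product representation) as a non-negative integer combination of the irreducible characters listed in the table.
chi_5 tensor chi_2 = chi_5 (all other irreducibles have multiplicity 0).

The character of a tensor product is the pointwise product (chi_5 * chi_2)(C) = chi_5(C) * chi_2(C):
  {e}: (2)*(1), {r^2}: (-2)*(1), {r^1, r^3}: (0)*(1), {s, sr^2, ...}: (0)*(-1), {sr, sr^3, ...}: (0)*(-1)
so (chi_5 * chi_2) takes values
  {e} -> 2, {r^2} -> -2, {r^1, r^3} -> 0, {s, sr^2, ...} -> 0, {sr, sr^3, ...} -> 0.
Now take the inner product of this character with each irreducible chi from the table, <chi_5*chi_2, chi> = (1/8) sum_C |C| (chi_5*chi_2)(C) conj(chi(C)):
  <chi_5*chi_2, chi_1> = (1/8)[1*(2)*conj(1) + 1*(-2)*conj(1) + 2*(0)*conj(1) + 2*(0)*conj(1) + 2*(0)*conj(1)]
      = (1/8)[(2) + (-2) + (0) + (0) + (0)] = 0/8 = 0
  <chi_5*chi_2, chi_2> = (1/8)[1*(2)*conj(1) + 1*(-2)*conj(1) + 2*(0)*conj(1) + 2*(0)*conj(-1) + 2*(0)*conj(-1)]
      = (1/8)[(2) + (-2) + (0) + (0) + (0)] = 0/8 = 0
  <chi_5*chi_2, chi_3> = (1/8)[1*(2)*conj(1) + 1*(-2)*conj(1) + 2*(0)*conj(-1) + 2*(0)*conj(1) + 2*(0)*conj(-1)]
      = (1/8)[(2) + (-2) + (0) + (0) + (0)] = 0/8 = 0
  <chi_5*chi_2, chi_4> = (1/8)[1*(2)*conj(1) + 1*(-2)*conj(1) + 2*(0)*conj(-1) + 2*(0)*conj(-1) + 2*(0)*conj(1)]
      = (1/8)[(2) + (-2) + (0) + (0) + (0)] = 0/8 = 0
  <chi_5*chi_2, chi_5> = (1/8)[1*(2)*conj(2) + 1*(-2)*conj(-2) + 2*(0)*conj(0) + 2*(0)*conj(0) + 2*(0)*conj(0)]
      = (1/8)[(4) + (4) + (0) + (0) + (0)] = 8/8 = 1
Hence the multiplicities are chi_5: 1. Dimension check: dim(chi_5)*dim(chi_2) = 2*1 = 2 and sum (mult * dim) = 1*2 = 2.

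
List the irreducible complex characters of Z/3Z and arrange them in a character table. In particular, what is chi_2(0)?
Character table of Z/3Z (irreps indexed chi_0,...,chi_2 with chi_k(m) = zeta_3^(k*m), zeta_3 = exp(2*pi*i/3)):
  irrep \ class  {0} (size 1)  {1} (size 1)    {2} (size 1)  
  chi_0          1             1               1             
  chi_1          1             exp(2*I*pi/3)   exp(-2*I*pi/3)
  chi_2          1             exp(-2*I*pi/3)  exp(2*I*pi/3) 

Spot check: chi_2(0) = zeta_3^(2*0) = zeta_3^0 = 1.

Proof sketch: Z/3Z is abelian, so all 3 irreducible complex representations are 1-dimensional. They are given by chi_k(m) = zeta_3^(k*m) for k = 0,...,2. Row orthogonality: sum_m chi_k(m) conj(chi_l(m)) = 3 * [k = l].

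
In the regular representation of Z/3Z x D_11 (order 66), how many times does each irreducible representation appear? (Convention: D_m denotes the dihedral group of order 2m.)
Each irreducible V_i of dimension d_i appears with multiplicity d_i, i.e. rho_reg = (direct sum over all irreducibles V_i) d_i V_i. The irreducible dimensions for Z/3Z x D_11 are 1, 1, 1, 1, 1, 1, 2, 2, 2, 2, 2, 2, 2, 2, 2, 2, 2, 2, 2, 2, 2: 6 irreducibles of dimension 1, each with multiplicity 1; 15 irreducibles of dimension 2, each with multiplicity 2. Total dimension 6*1*1 + 15*2*2 = 66 = |G|.

Working: General theorem: in the regular representation of a finite group G, each irreducible appears with multiplicity equal to its dimension. Check: dim(rho_reg) = sum d_i^2 = 1 + 1 + 1 + 1 + 1 + 1 + 4 + 4 + 4 + 4 + 4 + 4 + 4 + 4 + 4 + 4 + 4 + 4 + 4 + 4 + 4 = 66 = |G|.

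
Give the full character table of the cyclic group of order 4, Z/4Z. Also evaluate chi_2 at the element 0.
Character table of Z/4Z (irreps indexed chi_0,...,chi_3 with chi_k(m) = zeta_4^(k*m), zeta_4 = exp(2*pi*i/4)):
  irrep \ class  {0} (size 1)  {1} (size 1)  {2} (size 1)  {3} (size 1)
  chi_0          1             1             1             1           
  chi_1          1             I             -1            -I          
  chi_2          1             -1            1             -1          
  chi_3          1             -I            -1            I           

Spot check: chi_2(0) = zeta_4^(2*0) = zeta_4^0 = 1.

Reasoning: Z/4Z is abelian, so all 4 irreducible complex representations are 1-dimensional. They are given by chi_k(m) = zeta_4^(k*m) for k = 0,...,3. Row orthogonality: sum_m chi_k(m) conj(chi_l(m)) = 4 * [k = l].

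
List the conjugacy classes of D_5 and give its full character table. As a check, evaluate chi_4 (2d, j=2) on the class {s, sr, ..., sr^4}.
Conjugacy classes: {e} of size 1, {r^1, r^4} of size 2, {r^2, r^3} of size 2, {s, sr, ..., sr^4} of size 5.
Character table:
  irrep \ class              {e} (size 1)  {r^1, r^4} (size 2)  {r^2, r^3} (size 2)  {s, sr, ..., sr^4} (size 5)
  chi_1 (triv)               1             1                    1                    1                          
  chi_2 (sign: r->1, s->-1)  1             1                    1                    -1                         
  chi_3 (2d, j=1)            2             -1/2 + sqrt(5)/2     -sqrt(5)/2 - 1/2     0                          
  chi_4 (2d, j=2)            2             -sqrt(5)/2 - 1/2     -1/2 + sqrt(5)/2     0                          

Spot check: chi_4 (2d, j=2) on {s, sr, ..., sr^4} = 0.

Details: D_5 has order 2*5 = 10 with 4 conjugacy classes, hence 4 irreducibles. Sum of squared dims 1 + 1 + 4 + 4 = 10 = |G|. Linear characters come from the abelianisation; the 2-dimensional irreps have character r^k -> 2*cos(2*pi*j*k/5), reflections -> 0.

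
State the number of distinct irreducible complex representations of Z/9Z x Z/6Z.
54

Why: The number of irreducible complex representations of a finite group equals its number of conjugacy classes. Z/9Z x Z/6Z is abelian of order 54, so every element is its own conjugacy class: 54 classes, so Z/9Z x Z/6Z (order 54) has exactly 54 irreducible complex representations.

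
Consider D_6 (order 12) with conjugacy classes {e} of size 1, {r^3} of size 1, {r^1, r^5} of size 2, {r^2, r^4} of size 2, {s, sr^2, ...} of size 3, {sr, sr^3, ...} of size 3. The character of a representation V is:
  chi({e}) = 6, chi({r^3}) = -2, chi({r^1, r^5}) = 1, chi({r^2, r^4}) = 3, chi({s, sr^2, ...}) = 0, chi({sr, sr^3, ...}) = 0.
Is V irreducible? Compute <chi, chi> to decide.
Not irreducible (reducible): <chi, chi> = 5 > 1.

Proof sketch: <chi, chi> = (1/|G|) sum_C |C| * |chi(C)|^2 = (1/12)[1*|6|^2 + 1*|-2|^2 + 2*|1|^2 + 2*|3|^2 + 3*|0|^2 + 3*|0|^2]
  = (1/12)[(36) + (4) + (2) + (18) + (0) + (0)] = 60/12 = 5.
A character is irreducible iff <chi, chi> = 1, so this representation is reducible.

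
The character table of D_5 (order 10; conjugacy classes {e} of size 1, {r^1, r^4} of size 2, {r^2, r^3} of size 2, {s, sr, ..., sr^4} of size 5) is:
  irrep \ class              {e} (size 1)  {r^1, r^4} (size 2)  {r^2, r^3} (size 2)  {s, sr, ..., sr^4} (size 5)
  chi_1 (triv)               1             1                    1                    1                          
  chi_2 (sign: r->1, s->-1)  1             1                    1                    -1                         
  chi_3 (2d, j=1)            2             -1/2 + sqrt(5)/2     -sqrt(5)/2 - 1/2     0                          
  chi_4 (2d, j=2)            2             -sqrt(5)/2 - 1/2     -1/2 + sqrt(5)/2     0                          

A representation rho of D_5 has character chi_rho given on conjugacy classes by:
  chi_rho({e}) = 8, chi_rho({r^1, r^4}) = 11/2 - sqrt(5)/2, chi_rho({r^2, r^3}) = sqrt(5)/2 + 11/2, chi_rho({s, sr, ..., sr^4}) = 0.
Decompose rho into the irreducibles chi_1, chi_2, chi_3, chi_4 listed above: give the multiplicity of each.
Multiplicities: chi_1: 3, chi_2: 3, chi_3: 0, chi_4: 1.

Derivation: Use <chi_rho, chi> = (1/|G|) sum_C |C| * chi_rho(C) * conj(chi(C)) with |G| = 10 for each irreducible chi in the table:
  <chi_rho, chi_1> = (1/10)[1*(8)*conj(1) + 2*(11/2 - sqrt(5)/2)*conj(1) + 2*(sqrt(5)/2 + 11/2)*conj(1) + 5*(0)*conj(1)]
      = (1/10)[(8) + (11 - sqrt(5)) + (sqrt(5) + 11) + (0)] = 30/10 = 3
  <chi_rho, chi_2> = (1/10)[1*(8)*conj(1) + 2*(11/2 - sqrt(5)/2)*conj(1) + 2*(sqrt(5)/2 + 11/2)*conj(1) + 5*(0)*conj(-1)]
      = (1/10)[(8) + (11 - sqrt(5)) + (sqrt(5) + 11) + (0)] = 30/10 = 3
  <chi_rho, chi_3> = (1/10)[1*(8)*conj(2) + 2*(11/2 - sqrt(5)/2)*conj(-1/2 + sqrt(5)/2) + 2*(sqrt(5)/2 + 11/2)*conj(-sqrt(5)/2 - 1/2) + 5*(0)*conj(0)]
      = (1/10)[(16) + (-8 + 6*sqrt(5)) + (-6*sqrt(5) - 8) + (0)] = 0/10 = 0
  <chi_rho, chi_4> = (1/10)[1*(8)*conj(2) + 2*(11/2 - sqrt(5)/2)*conj(-sqrt(5)/2 - 1/2) + 2*(sqrt(5)/2 + 11/2)*conj(-1/2 + sqrt(5)/2) + 5*(0)*conj(0)]
      = (1/10)[(16) + (-5*sqrt(5) - 3) + (-3 + 5*sqrt(5)) + (0)] = 10/10 = 1
Dimension check: dim(rho) = sum (mult * dim) = 3*1 + 3*1 + 0*2 + 1*2 = 8 = chi_rho(e) = 8.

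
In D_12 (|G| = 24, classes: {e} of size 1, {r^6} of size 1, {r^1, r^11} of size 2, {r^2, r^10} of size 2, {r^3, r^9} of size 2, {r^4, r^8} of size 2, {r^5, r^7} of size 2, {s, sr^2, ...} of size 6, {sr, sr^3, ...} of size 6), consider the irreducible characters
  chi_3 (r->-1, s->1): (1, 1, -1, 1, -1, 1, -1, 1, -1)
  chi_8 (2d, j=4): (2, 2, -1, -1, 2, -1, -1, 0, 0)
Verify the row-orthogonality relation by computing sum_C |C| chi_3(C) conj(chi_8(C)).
Sum = 0; so <chi_3, chi_8> = 0 (distinct irreducibles are orthogonal).

Why: Compute term by term over conjugacy classes (|C| * chi_3(C) * conj(chi_8(C))):
  1*(1)*conj(2) + 1*(1)*conj(2) + 2*(-1)*conj(-1) + 2*(1)*conj(-1) + 2*(-1)*conj(2) + 2*(1)*conj(-1) + 2*(-1)*conj(-1) + 6*(1)*conj(0) + 6*(-1)*conj(0)
  = (2) + (2) + (2) + (-2) + (-4) + (-2) + (2) + (0) + (0)
  = 0.
Dividing by |G| = 24 gives 0/24 = 0, matching the row-orthogonality relation <chi_3, chi_8> = [chi_3 = chi_8].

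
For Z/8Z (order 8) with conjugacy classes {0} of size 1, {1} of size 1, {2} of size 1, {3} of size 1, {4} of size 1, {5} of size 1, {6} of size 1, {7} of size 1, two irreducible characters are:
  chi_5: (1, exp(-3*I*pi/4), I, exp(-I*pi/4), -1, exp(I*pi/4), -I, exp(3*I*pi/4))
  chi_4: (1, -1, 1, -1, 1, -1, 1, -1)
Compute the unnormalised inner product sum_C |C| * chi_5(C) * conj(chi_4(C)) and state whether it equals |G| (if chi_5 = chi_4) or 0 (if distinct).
Sum = 0; so <chi_5, chi_4> = 0 (distinct irreducibles are orthogonal).

Proof sketch: Compute term by term over conjugacy classes (|C| * chi_5(C) * conj(chi_4(C))):
  1*(1)*conj(1) + 1*(exp(-3*I*pi/4))*conj(-1) + 1*(I)*conj(1) + 1*(exp(-I*pi/4))*conj(-1) + 1*(-1)*conj(1) + 1*(exp(I*pi/4))*conj(-1) + 1*(-I)*conj(1) + 1*(exp(3*I*pi/4))*conj(-1)
  = (1) + (-exp(-3*I*pi/4)) + (I) + (-exp(-I*pi/4)) + (-1) + (-exp(I*pi/4)) + (-I) + (-exp(3*I*pi/4))
  = 0.
(Exp terms are combined using exp(i*s)*conj(exp(i*t)) = exp(i*(s-t)), and sums of them are collapsed using the identity that for every m > 1 the m distinct m-th roots of unity sum to 0, e.g. 1 + exp(2*I*pi/3) + exp(-2*I*pi/3) = 0.)
Dividing by |G| = 8 gives 0/8 = 0, matching the row-orthogonality relation <chi_5, chi_4> = [chi_5 = chi_4].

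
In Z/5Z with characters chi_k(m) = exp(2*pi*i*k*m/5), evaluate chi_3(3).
chi_3(3) = zeta_5^9 = exp(-2*I*pi/5)

chi_3(3) = zeta_5^(3*3) = zeta_5^9. Since zeta_5^5 = 1, this equals zeta_5^4 = exp(2*pi*i*4/5) = exp(-2*I*pi/5).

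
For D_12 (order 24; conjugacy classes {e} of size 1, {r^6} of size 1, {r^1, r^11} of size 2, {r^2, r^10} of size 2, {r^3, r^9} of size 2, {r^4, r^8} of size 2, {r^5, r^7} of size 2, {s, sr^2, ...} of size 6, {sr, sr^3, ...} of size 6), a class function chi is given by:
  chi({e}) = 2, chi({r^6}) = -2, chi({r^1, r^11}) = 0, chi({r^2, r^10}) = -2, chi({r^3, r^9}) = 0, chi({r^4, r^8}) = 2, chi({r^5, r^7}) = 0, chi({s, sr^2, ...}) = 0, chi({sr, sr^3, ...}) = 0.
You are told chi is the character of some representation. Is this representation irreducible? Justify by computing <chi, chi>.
Irreducible: <chi, chi> = 1.

Why: <chi, chi> = (1/|G|) sum_C |C| * |chi(C)|^2 = (1/24)[1*|2|^2 + 1*|-2|^2 + 2*|0|^2 + 2*|-2|^2 + 2*|0|^2 + 2*|2|^2 + 2*|0|^2 + 6*|0|^2 + 6*|0|^2]
  = (1/24)[(4) + (4) + (0) + (8) + (0) + (8) + (0) + (0) + (0)] = 24/24 = 1.
A character is irreducible iff <chi, chi> = 1, so this representation is irreducible.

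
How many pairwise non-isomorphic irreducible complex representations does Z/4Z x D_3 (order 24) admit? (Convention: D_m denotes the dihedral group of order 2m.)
12

Proof sketch: The number of irreducible complex representations of a finite group equals its number of conjugacy classes. For a direct product, #classes(G x H) = #classes(G) * #classes(H). Z/4Z has 4 classes (abelian), D_3 has 3 classes, so 4 * 3 = 12, so Z/4Z x D_3 (order 24) has exactly 12 irreducible complex representations.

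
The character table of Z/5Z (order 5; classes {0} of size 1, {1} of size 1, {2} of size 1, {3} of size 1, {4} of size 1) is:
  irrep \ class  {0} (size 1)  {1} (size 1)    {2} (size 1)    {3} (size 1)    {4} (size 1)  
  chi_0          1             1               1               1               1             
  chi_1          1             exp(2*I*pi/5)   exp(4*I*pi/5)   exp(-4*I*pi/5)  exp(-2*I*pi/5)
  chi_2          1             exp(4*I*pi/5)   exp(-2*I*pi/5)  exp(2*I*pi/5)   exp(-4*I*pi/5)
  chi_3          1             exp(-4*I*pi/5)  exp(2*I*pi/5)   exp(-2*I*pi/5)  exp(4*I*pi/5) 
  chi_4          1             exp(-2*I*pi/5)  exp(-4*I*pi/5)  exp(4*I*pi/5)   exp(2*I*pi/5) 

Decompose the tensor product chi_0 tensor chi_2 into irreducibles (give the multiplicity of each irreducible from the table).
chi_0 tensor chi_2 = chi_2 (all other irreducibles have multiplicity 0).

Details: The character of a tensor product is the pointwise product (chi_0 * chi_2)(C) = chi_0(C) * chi_2(C):
  {0}: (1)*(1), {1}: (1)*(exp(4*I*pi/5)), {2}: (1)*(exp(-2*I*pi/5)), {3}: (1)*(exp(2*I*pi/5)), {4}: (1)*(exp(-4*I*pi/5))
so (chi_0 * chi_2) takes values
  {0} -> 1, {1} -> exp(4*I*pi/5), {2} -> exp(-2*I*pi/5), {3} -> exp(2*I*pi/5), {4} -> exp(-4*I*pi/5).
Now take the inner product of this character with each irreducible chi from the table, <chi_0*chi_2, chi> = (1/5) sum_C |C| (chi_0*chi_2)(C) conj(chi(C)):
  <chi_0*chi_2, chi_0> = (1/5)[1*(1)*conj(1) + 1*(exp(4*I*pi/5))*conj(1) + 1*(exp(-2*I*pi/5))*conj(1) + 1*(exp(2*I*pi/5))*conj(1) + 1*(exp(-4*I*pi/5))*conj(1)]
      = (1/5)[(1) + (exp(4*I*pi/5)) + (exp(-2*I*pi/5)) + (exp(2*I*pi/5)) + (exp(-4*I*pi/5))] = 0/5 = 0
  <chi_0*chi_2, chi_1> = (1/5)[1*(1)*conj(1) + 1*(exp(4*I*pi/5))*conj(exp(2*I*pi/5)) + 1*(exp(-2*I*pi/5))*conj(exp(4*I*pi/5)) + 1*(exp(2*I*pi/5))*conj(exp(-4*I*pi/5)) + 1*(exp(-4*I*pi/5))*conj(exp(-2*I*pi/5))]
      = (1/5)[(1) + (exp(2*I*pi/5)) + (exp(4*I*pi/5)) + (exp(-4*I*pi/5)) + (exp(-2*I*pi/5))] = 0/5 = 0
  <chi_0*chi_2, chi_2> = (1/5)[1*(1)*conj(1) + 1*(exp(4*I*pi/5))*conj(exp(4*I*pi/5)) + 1*(exp(-2*I*pi/5))*conj(exp(-2*I*pi/5)) + 1*(exp(2*I*pi/5))*conj(exp(2*I*pi/5)) + 1*(exp(-4*I*pi/5))*conj(exp(-4*I*pi/5))]
      = (1/5)[(1) + (1) + (1) + (1) + (1)] = 5/5 = 1
  <chi_0*chi_2, chi_3> = (1/5)[1*(1)*conj(1) + 1*(exp(4*I*pi/5))*conj(exp(-4*I*pi/5)) + 1*(exp(-2*I*pi/5))*conj(exp(2*I*pi/5)) + 1*(exp(2*I*pi/5))*conj(exp(-2*I*pi/5)) + 1*(exp(-4*I*pi/5))*conj(exp(4*I*pi/5))]
      = (1/5)[(1) + (exp(-2*I*pi/5)) + (exp(-4*I*pi/5)) + (exp(4*I*pi/5)) + (exp(2*I*pi/5))] = 0/5 = 0
  <chi_0*chi_2, chi_4> = (1/5)[1*(1)*conj(1) + 1*(exp(4*I*pi/5))*conj(exp(-2*I*pi/5)) + 1*(exp(-2*I*pi/5))*conj(exp(-4*I*pi/5)) + 1*(exp(2*I*pi/5))*conj(exp(4*I*pi/5)) + 1*(exp(-4*I*pi/5))*conj(exp(2*I*pi/5))]
      = (1/5)[(1) + (exp(-4*I*pi/5)) + (exp(2*I*pi/5)) + (exp(-2*I*pi/5)) + (exp(4*I*pi/5))] = 0/5 = 0
(Exp terms are combined using exp(i*s)*conj(exp(i*t)) = exp(i*(s-t)), and sums of them are collapsed using the identity that for every m > 1 the m distinct m-th roots of unity sum to 0, e.g. 1 + exp(2*I*pi/3) + exp(-2*I*pi/3) = 0.)
Hence the multiplicities are chi_2: 1. Dimension check: dim(chi_0)*dim(chi_2) = 1*1 = 1 and sum (mult * dim) = 1*1 = 1.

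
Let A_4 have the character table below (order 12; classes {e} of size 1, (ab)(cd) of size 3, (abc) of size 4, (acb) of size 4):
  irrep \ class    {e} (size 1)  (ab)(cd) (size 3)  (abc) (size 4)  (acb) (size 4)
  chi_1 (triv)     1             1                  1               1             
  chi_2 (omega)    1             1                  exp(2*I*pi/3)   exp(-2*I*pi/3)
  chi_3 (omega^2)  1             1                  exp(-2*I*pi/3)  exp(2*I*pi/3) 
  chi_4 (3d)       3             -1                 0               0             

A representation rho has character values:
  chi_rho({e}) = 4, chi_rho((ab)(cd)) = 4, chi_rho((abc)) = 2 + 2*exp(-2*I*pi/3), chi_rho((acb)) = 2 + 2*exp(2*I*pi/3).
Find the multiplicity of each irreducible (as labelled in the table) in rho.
Multiplicities: chi_1: 2, chi_2: 0, chi_3: 2, chi_4: 0.

Use <chi_rho, chi> = (1/|G|) sum_C |C| * chi_rho(C) * conj(chi(C)) with |G| = 12 for each irreducible chi in the table:
  <chi_rho, chi_1> = (1/12)[1*(4)*conj(1) + 3*(4)*conj(1) + 4*(2 + 2*exp(-2*I*pi/3))*conj(1) + 4*(2 + 2*exp(2*I*pi/3))*conj(1)]
      = (1/12)[(4) + (12) + (8 + 8*exp(-2*I*pi/3)) + (8 + 8*exp(2*I*pi/3))] = 24/12 = 2
  <chi_rho, chi_2> = (1/12)[1*(4)*conj(1) + 3*(4)*conj(1) + 4*(2 + 2*exp(-2*I*pi/3))*conj(exp(2*I*pi/3)) + 4*(2 + 2*exp(2*I*pi/3))*conj(exp(-2*I*pi/3))]
      = (1/12)[(4) + (12) + (-8) + (-8)] = 0/12 = 0
  <chi_rho, chi_3> = (1/12)[1*(4)*conj(1) + 3*(4)*conj(1) + 4*(2 + 2*exp(-2*I*pi/3))*conj(exp(-2*I*pi/3)) + 4*(2 + 2*exp(2*I*pi/3))*conj(exp(2*I*pi/3))]
      = (1/12)[(4) + (12) + (8 + 8*exp(2*I*pi/3)) + (8 + 8*exp(-2*I*pi/3))] = 24/12 = 2
  <chi_rho, chi_4> = (1/12)[1*(4)*conj(3) + 3*(4)*conj(-1) + 4*(2 + 2*exp(-2*I*pi/3))*conj(0) + 4*(2 + 2*exp(2*I*pi/3))*conj(0)]
      = (1/12)[(12) + (-12) + (0) + (0)] = 0/12 = 0
(Exp terms are combined using exp(i*s)*conj(exp(i*t)) = exp(i*(s-t)), and sums of them are collapsed using the identity that for every m > 1 the m distinct m-th roots of unity sum to 0, e.g. 1 + exp(2*I*pi/3) + exp(-2*I*pi/3) = 0.)
Dimension check: dim(rho) = sum (mult * dim) = 2*1 + 0*1 + 2*1 + 0*3 = 4 = chi_rho(e) = 4.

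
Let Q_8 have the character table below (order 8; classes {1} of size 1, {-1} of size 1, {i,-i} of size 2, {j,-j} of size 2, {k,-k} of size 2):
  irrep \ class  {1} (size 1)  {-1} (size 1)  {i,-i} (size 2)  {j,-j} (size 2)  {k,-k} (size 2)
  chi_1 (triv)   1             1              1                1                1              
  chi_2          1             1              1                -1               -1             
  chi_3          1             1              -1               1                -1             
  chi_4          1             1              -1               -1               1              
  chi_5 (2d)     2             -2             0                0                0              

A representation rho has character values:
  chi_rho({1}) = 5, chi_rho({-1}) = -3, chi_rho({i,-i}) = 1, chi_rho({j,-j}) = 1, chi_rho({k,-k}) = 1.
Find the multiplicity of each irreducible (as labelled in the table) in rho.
Multiplicities: chi_1: 1, chi_2: 0, chi_3: 0, chi_4: 0, chi_5: 2.

Working: Use <chi_rho, chi> = (1/|G|) sum_C |C| * chi_rho(C) * conj(chi(C)) with |G| = 8 for each irreducible chi in the table:
  <chi_rho, chi_1> = (1/8)[1*(5)*conj(1) + 1*(-3)*conj(1) + 2*(1)*conj(1) + 2*(1)*conj(1) + 2*(1)*conj(1)]
      = (1/8)[(5) + (-3) + (2) + (2) + (2)] = 8/8 = 1
  <chi_rho, chi_2> = (1/8)[1*(5)*conj(1) + 1*(-3)*conj(1) + 2*(1)*conj(1) + 2*(1)*conj(-1) + 2*(1)*conj(-1)]
      = (1/8)[(5) + (-3) + (2) + (-2) + (-2)] = 0/8 = 0
  <chi_rho, chi_3> = (1/8)[1*(5)*conj(1) + 1*(-3)*conj(1) + 2*(1)*conj(-1) + 2*(1)*conj(1) + 2*(1)*conj(-1)]
      = (1/8)[(5) + (-3) + (-2) + (2) + (-2)] = 0/8 = 0
  <chi_rho, chi_4> = (1/8)[1*(5)*conj(1) + 1*(-3)*conj(1) + 2*(1)*conj(-1) + 2*(1)*conj(-1) + 2*(1)*conj(1)]
      = (1/8)[(5) + (-3) + (-2) + (-2) + (2)] = 0/8 = 0
  <chi_rho, chi_5> = (1/8)[1*(5)*conj(2) + 1*(-3)*conj(-2) + 2*(1)*conj(0) + 2*(1)*conj(0) + 2*(1)*conj(0)]
      = (1/8)[(10) + (6) + (0) + (0) + (0)] = 16/8 = 2
Dimension check: dim(rho) = sum (mult * dim) = 1*1 + 0*1 + 0*1 + 0*1 + 2*2 = 5 = chi_rho(e) = 5.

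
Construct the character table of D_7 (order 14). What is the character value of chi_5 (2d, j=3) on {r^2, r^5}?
Conjugacy classes: {e} of size 1, {r^1, r^6} of size 2, {r^2, r^5} of size 2, {r^3, r^4} of size 2, {s, sr, ..., sr^6} of size 7.
Character table:
  irrep \ class              {e} (size 1)  {r^1, r^6} (size 2)  {r^2, r^5} (size 2)  {r^3, r^4} (size 2)  {s, sr, ..., sr^6} (size 7)
  chi_1 (triv)               1             1                    1                    1                    1                          
  chi_2 (sign: r->1, s->-1)  1             1                    1                    1                    -1                         
  chi_3 (2d, j=1)            2             2*cos(2*pi/7)        -2*cos(3*pi/7)       -2*cos(pi/7)         0                          
  chi_4 (2d, j=2)            2             -2*cos(3*pi/7)       -2*cos(pi/7)         2*cos(2*pi/7)        0                          
  chi_5 (2d, j=3)            2             -2*cos(pi/7)         2*cos(2*pi/7)        -2*cos(3*pi/7)       0                          

Spot check: chi_5 (2d, j=3) on {r^2, r^5} = 2*cos(2*pi/7).

Explanation: D_7 has order 2*7 = 14 with 5 conjugacy classes, hence 5 irreducibles. Sum of squared dims 1 + 1 + 4 + 4 + 4 = 14 = |G|. Linear characters come from the abelianisation; the 2-dimensional irreps have character r^k -> 2*cos(2*pi*j*k/7), reflections -> 0.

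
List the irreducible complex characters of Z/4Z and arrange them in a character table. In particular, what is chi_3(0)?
Character table of Z/4Z (irreps indexed chi_0,...,chi_3 with chi_k(m) = zeta_4^(k*m), zeta_4 = exp(2*pi*i/4)):
  irrep \ class  {0} (size 1)  {1} (size 1)  {2} (size 1)  {3} (size 1)
  chi_0          1             1             1             1           
  chi_1          1             I             -1            -I          
  chi_2          1             -1            1             -1          
  chi_3          1             -I            -1            I           

Spot check: chi_3(0) = zeta_4^(3*0) = zeta_4^0 = 1.

Solution. Z/4Z is abelian, so all 4 irreducible complex representations are 1-dimensional. They are given by chi_k(m) = zeta_4^(k*m) for k = 0,...,3. Row orthogonality: sum_m chi_k(m) conj(chi_l(m)) = 4 * [k = l].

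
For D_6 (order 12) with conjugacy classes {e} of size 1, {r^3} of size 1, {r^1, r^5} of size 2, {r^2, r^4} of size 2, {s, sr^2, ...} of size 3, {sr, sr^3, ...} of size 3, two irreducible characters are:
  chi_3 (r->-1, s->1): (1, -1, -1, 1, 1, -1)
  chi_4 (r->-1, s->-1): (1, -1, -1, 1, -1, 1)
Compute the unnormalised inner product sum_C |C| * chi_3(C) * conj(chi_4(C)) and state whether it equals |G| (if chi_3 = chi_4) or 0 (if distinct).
Sum = 0; so <chi_3, chi_4> = 0 (distinct irreducibles are orthogonal).

Details: Compute term by term over conjugacy classes (|C| * chi_3(C) * conj(chi_4(C))):
  1*(1)*conj(1) + 1*(-1)*conj(-1) + 2*(-1)*conj(-1) + 2*(1)*conj(1) + 3*(1)*conj(-1) + 3*(-1)*conj(1)
  = (1) + (1) + (2) + (2) + (-3) + (-3)
  = 0.
Dividing by |G| = 12 gives 0/12 = 0, matching the row-orthogonality relation <chi_3, chi_4> = [chi_3 = chi_4].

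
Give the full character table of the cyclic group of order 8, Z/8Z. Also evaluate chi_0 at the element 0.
Character table of Z/8Z (irreps indexed chi_0,...,chi_7 with chi_k(m) = zeta_8^(k*m), zeta_8 = exp(2*pi*i/8)):
  irrep \ class  {0} (size 1)  {1} (size 1)    {2} (size 1)  {3} (size 1)    {4} (size 1)  {5} (size 1)    {6} (size 1)  {7} (size 1)  
  chi_0          1             1               1             1               1             1               1             1             
  chi_1          1             exp(I*pi/4)     I             exp(3*I*pi/4)   -1            exp(-3*I*pi/4)  -I            exp(-I*pi/4)  
  chi_2          1             I               -1            -I              1             I               -1            -I            
  chi_3          1             exp(3*I*pi/4)   -I            exp(I*pi/4)     -1            exp(-I*pi/4)    I             exp(-3*I*pi/4)
  chi_4          1             -1              1             -1              1             -1              1             -1            
  chi_5          1             exp(-3*I*pi/4)  I             exp(-I*pi/4)    -1            exp(I*pi/4)     -I            exp(3*I*pi/4) 
  chi_6          1             -I              -1            I               1             -I              -1            I             
  chi_7          1             exp(-I*pi/4)    -I            exp(-3*I*pi/4)  -1            exp(3*I*pi/4)   I             exp(I*pi/4)   

Spot check: chi_0(0) = zeta_8^(0*0) = zeta_8^0 = 1.

Why: Z/8Z is abelian, so all 8 irreducible complex representations are 1-dimensional. They are given by chi_k(m) = zeta_8^(k*m) for k = 0,...,7. Row orthogonality: sum_m chi_k(m) conj(chi_l(m)) = 8 * [k = l].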